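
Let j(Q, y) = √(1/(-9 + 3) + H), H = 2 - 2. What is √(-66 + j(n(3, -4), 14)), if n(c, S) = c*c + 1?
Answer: √(-2376 + 6*I*√6)/6 ≈ 0.025126 + 8.1241*I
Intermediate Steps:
n(c, S) = 1 + c² (n(c, S) = c² + 1 = 1 + c²)
H = 0
j(Q, y) = I*√6/6 (j(Q, y) = √(1/(-9 + 3) + 0) = √(1/(-6) + 0) = √(-⅙ + 0) = √(-⅙) = I*√6/6)
√(-66 + j(n(3, -4), 14)) = √(-66 + I*√6/6)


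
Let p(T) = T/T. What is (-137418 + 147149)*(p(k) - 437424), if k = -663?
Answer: -4256563213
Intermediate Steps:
p(T) = 1
(-137418 + 147149)*(p(k) - 437424) = (-137418 + 147149)*(1 - 437424) = 9731*(-437423) = -4256563213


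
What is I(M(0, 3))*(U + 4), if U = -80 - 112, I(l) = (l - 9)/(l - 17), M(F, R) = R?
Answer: -564/7 ≈ -80.571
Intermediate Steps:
I(l) = (-9 + l)/(-17 + l)
U = -192
I(M(0, 3))*(U + 4) = ((-9 + 3)/(-17 + 3))*(-192 + 4) = (-6/(-14))*(-188) = -1/14*(-6)*(-188) = (3/7)*(-188) = -564/7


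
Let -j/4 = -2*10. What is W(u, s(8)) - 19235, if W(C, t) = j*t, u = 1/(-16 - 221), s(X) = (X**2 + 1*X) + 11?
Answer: -12595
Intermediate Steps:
s(X) = 11 + X + X**2 (s(X) = (X**2 + X) + 11 = (X + X**2) + 11 = 11 + X + X**2)
u = -1/237 (u = 1/(-237) = -1/237 ≈ -0.0042194)
j = 80 (j = -(-8)*10 = -4*(-20) = 80)
W(C, t) = 80*t
W(u, s(8)) - 19235 = 80*(11 + 8 + 8**2) - 19235 = 80*(11 + 8 + 64) - 19235 = 80*83 - 19235 = 6640 - 19235 = -12595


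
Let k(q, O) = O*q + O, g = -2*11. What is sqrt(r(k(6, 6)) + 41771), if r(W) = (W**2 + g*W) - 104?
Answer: 3*sqrt(4723) ≈ 206.17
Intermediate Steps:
g = -22
k(q, O) = O + O*q
r(W) = -104 + W**2 - 22*W (r(W) = (W**2 - 22*W) - 104 = -104 + W**2 - 22*W)
sqrt(r(k(6, 6)) + 41771) = sqrt((-104 + (6*(1 + 6))**2 - 132*(1 + 6)) + 41771) = sqrt((-104 + (6*7)**2 - 132*7) + 41771) = sqrt((-104 + 42**2 - 22*42) + 41771) = sqrt((-104 + 1764 - 924) + 41771) = sqrt(736 + 41771) = sqrt(42507) = 3*sqrt(4723)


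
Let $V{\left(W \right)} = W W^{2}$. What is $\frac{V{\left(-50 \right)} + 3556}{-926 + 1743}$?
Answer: $- \frac{121444}{817} \approx -148.65$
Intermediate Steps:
$V{\left(W \right)} = W^{3}$
$\frac{V{\left(-50 \right)} + 3556}{-926 + 1743} = \frac{\left(-50\right)^{3} + 3556}{-926 + 1743} = \frac{-125000 + 3556}{817} = \left(-121444\right) \frac{1}{817} = - \frac{121444}{817}$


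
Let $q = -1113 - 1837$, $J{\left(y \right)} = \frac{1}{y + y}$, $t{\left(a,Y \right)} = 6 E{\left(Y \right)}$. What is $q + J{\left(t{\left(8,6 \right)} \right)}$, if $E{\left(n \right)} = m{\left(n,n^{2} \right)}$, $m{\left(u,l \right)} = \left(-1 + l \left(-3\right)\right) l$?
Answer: $- \frac{138909601}{47088} \approx -2950.0$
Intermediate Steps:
$m{\left(u,l \right)} = l \left(-1 - 3 l\right)$ ($m{\left(u,l \right)} = \left(-1 - 3 l\right) l = l \left(-1 - 3 l\right)$)
$E{\left(n \right)} = - n^{2} \left(1 + 3 n^{2}\right)$
$t{\left(a,Y \right)} = - 18 Y^{4} - 6 Y^{2}$ ($t{\left(a,Y \right)} = 6 \left(- Y^{2} - 3 Y^{4}\right) = - 18 Y^{4} - 6 Y^{2}$)
$J{\left(y \right)} = \frac{1}{2 y}$
$q = -2950$ ($q = -1113 - 1837 = -2950$)
$q + J{\left(t{\left(8,6 \right)} \right)} = -2950 + \frac{1}{2 \cdot 6^{2} \left(-6 - 18 \cdot 6^{2}\right)} = -2950 + \frac{1}{2 \cdot 36 \left(-6 - 648\right)} = -2950 + \frac{1}{2 \cdot 36 \left(-654\right)} = -2950 + \frac{1}{2 \left(-23544\right)} = -2950 + \frac{1}{2} \left(- \frac{1}{23544}\right) = -2950 - \frac{1}{47088} = - \frac{138909601}{47088}$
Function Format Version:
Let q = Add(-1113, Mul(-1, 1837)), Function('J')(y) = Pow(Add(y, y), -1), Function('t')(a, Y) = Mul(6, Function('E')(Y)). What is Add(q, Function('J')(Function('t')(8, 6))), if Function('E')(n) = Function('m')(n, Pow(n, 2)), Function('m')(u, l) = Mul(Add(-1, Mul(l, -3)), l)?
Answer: Rational(-138909601, 47088) ≈ -2950.0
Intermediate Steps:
Function('m')(u, l) = Mul(l, Add(-1, Mul(-3, l))) (Function('m')(u, l) = Mul(Add(-1, Mul(-3, l)), l) = Mul(l, Add(-1, Mul(-3, l))))
Function('E')(n) = Mul(-1, Pow(n, 2), Add(1, Mul(3, Pow(n, 2))))
Function('t')(a, Y) = Add(Mul(-18, Pow(Y, 4)), Mul(-6, Pow(Y, 2))) (Function('t')(a, Y) = Mul(6, Add(Mul(-1, Pow(Y, 2)), Mul(-3, Pow(Y, 4)))) = Add(Mul(-18, Pow(Y, 4)), Mul(-6, Pow(Y, 2))))
Function('J')(y) = Mul(Rational(1, 2), Pow(y, -1)) (Function('J')(y) = Pow(Mul(2, y), -1) = Mul(Rational(1, 2), Pow(y, -1)))
q = -2950 (q = Add(-1113, -1837) = -2950)
Add(q, Function('J')(Function('t')(8, 6))) = Add(-2950, Mul(Rational(1, 2), Pow(Mul(Pow(6, 2), Add(-6, Mul(-18, Pow(6, 2)))), -1))) = Add(-2950, Mul(Rational(1, 2), Pow(Mul(36, Add(-6, Mul(-18, 36))), -1))) = Add(-2950, Mul(Rational(1, 2), Pow(Mul(36, Add(-6, -648)), -1))) = Add(-2950, Mul(Rational(1, 2), Pow(Mul(36, -654), -1))) = Add(-2950, Mul(Rational(1, 2), Pow(-23544, -1))) = Add(-2950, Mul(Rational(1, 2), Rational(-1, 23544))) = Add(-2950, Rational(-1, 47088)) = Rational(-138909601, 47088)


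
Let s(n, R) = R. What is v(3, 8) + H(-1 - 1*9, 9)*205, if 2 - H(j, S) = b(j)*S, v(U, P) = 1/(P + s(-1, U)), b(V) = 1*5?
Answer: -96964/11 ≈ -8814.9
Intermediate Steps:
b(V) = 5
v(U, P) = 1/(P + U)
H(j, S) = 2 - 5*S
v(3, 8) + H(-1 - 1*9, 9)*205 = 1/(8 + 3) + (2 - 5*9)*205 = 1/11 + (2 - 45)*205 = 1/11 - 43*205 = 1/11 - 8815 = -96964/11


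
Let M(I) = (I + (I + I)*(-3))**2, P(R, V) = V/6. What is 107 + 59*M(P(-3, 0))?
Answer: 107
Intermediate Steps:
P(R, V) = V/6 (P(R, V) = V*(1/6) = V/6)
M(I) = 25*I**2 (M(I) = (I + (2*I)*(-3))**2 = (I - 6*I)**2 = (-5*I)**2 = 25*I**2)
107 + 59*M(P(-3, 0)) = 107 + 59*(25*((1/6)*0)**2) = 107 + 59*(25*0**2) = 107 + 59*(25*0) = 107 + 59*0 = 107 + 0 = 107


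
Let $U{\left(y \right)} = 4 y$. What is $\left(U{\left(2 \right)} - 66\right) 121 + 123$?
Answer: $-6895$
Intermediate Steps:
$\left(U{\left(2 \right)} - 66\right) 121 + 123 = \left(4 \cdot 2 - 66\right) 121 + 123 = \left(8 - 66\right) 121 + 123 = \left(-58\right) 121 + 123 = -7018 + 123 = -6895$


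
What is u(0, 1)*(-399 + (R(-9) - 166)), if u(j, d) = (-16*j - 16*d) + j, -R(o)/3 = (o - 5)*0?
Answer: 9040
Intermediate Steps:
R(o) = 0 (R(o) = -3*(o - 5)*0 = -3*(-5 + o)*0 = -3*0 = 0)
u(j, d) = -16*d - 15*j (u(j, d) = (-16*d - 16*j) + j = -16*d - 15*j)
u(0, 1)*(-399 + (R(-9) - 166)) = (-16*1 - 15*0)*(-399 + (0 - 166)) = (-16 + 0)*(-399 - 166) = -16*(-565) = 9040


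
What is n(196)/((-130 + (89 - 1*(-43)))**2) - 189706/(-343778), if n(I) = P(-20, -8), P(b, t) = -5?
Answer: -480033/687556 ≈ -0.69817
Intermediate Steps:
n(I) = -5
n(196)/((-130 + (89 - 1*(-43)))**2) - 189706/(-343778) = -5/(-130 + (89 - 1*(-43)))**2 - 189706/(-343778) = -5/(-130 + (89 + 43))**2 - 189706*(-1/343778) = -5/(-130 + 132)**2 + 94853/171889 = -5/(2**2) + 94853/171889 = -5/4 + 94853/171889 = -480033/687556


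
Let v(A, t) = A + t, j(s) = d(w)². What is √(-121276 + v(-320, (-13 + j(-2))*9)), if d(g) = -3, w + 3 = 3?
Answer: 4*I*√7602 ≈ 348.76*I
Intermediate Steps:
w = 0 (w = -3 + 3 = 0)
j(s) = 9 (j(s) = (-3)² = 9)
√(-121276 + v(-320, (-13 + j(-2))*9)) = √(-121276 + (-320 + (-13 + 9)*9)) = √(-121276 + (-320 - 4*9)) = √(-121276 + (-320 - 36)) = √(-121276 - 356) = √(-121632) = 4*I*√7602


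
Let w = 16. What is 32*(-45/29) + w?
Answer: -976/29 ≈ -33.655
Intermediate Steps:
32*(-45/29) + w = 32*(-45/29) + 16 = -1440/29 + 16 = -976/29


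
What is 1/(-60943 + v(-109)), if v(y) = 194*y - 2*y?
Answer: -1/81871 ≈ -1.2214e-5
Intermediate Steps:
v(y) = 192*y
1/(-60943 + v(-109)) = 1/(-60943 + 192*(-109)) = 1/(-60943 - 20928) = 1/(-81871) = -1/81871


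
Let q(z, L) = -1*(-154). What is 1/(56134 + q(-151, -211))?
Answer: 1/56288 ≈ 1.7766e-5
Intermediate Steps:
q(z, L) = 154
1/(56134 + q(-151, -211)) = 1/(56134 + 154) = 1/56288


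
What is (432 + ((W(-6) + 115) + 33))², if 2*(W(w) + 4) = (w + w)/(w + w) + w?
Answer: 1315609/4 ≈ 3.2890e+5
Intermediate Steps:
W(w) = -7/2 + w/2 (W(w) = -4 + ((w + w)/(w + w) + w)/2 = -4 + ((2*w)/((2*w)) + w)/2 = -4 + ((2*w)*(1/(2*w)) + w)/2 = -4 + (1 + w)/2 = -4 + (½ + w/2) = -7/2 + w/2)
(432 + ((W(-6) + 115) + 33))² = (432 + (((-7/2 + (½)*(-6)) + 115) + 33))² = (432 + (((-7/2 - 3) + 115) + 33))² = (432 + ((-13/2 + 115) + 33))² = (432 + (217/2 + 33))² = (432 + 283/2)² = (1147/2)² = 1315609/4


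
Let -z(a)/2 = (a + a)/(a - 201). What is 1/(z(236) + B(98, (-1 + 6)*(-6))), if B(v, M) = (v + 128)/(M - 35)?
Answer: -455/13854 ≈ -0.032843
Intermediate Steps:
z(a) = -4*a/(-201 + a) (z(a) = -2*(a + a)/(a - 201) = -2*2*a/(-201 + a) = -4*a/(-201 + a))
B(v, M) = (128 + v)/(-35 + M)
1/(z(236) + B(98, (-1 + 6)*(-6))) = 1/(-4*236/(-201 + 236) + (128 + 98)/(-35 + (-1 + 6)*(-6))) = 1/(-4*236/35 + 226/(-35 + 5*(-6))) = 1/(-4*236*1/35 + 226/(-35 - 30)) = 1/(-944/35 + 226/(-65)) = 1/(-944/35 - 1/65*226) = 1/(-944/35 - 226/65) = 1/(-13854/455) = -455/13854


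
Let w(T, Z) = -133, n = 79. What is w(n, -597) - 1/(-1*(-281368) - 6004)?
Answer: -36623413/275364 ≈ -133.00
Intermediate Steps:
w(n, -597) - 1/(-1*(-281368) - 6004) = -133 - 1/(-1*(-281368) - 6004) = -133 - 1/(281368 - 6004) = -133 - 1/275364 = -36623413/275364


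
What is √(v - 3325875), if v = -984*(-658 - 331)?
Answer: 3*I*√261411 ≈ 1533.9*I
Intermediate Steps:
v = 973176 (v = -984*(-989) = 973176)
√(v - 3325875) = √(973176 - 3325875) = √(-2352699) = 3*I*√261411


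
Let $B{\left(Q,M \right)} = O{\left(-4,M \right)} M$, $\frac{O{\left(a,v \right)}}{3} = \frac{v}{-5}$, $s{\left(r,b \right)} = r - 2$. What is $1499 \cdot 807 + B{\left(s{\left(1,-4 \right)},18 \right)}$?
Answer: $\frac{6047493}{5} \approx 1.2095 \cdot 10^{6}$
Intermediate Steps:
$s{\left(r,b \right)} = -2 + r$
$O{\left(a,v \right)} = - \frac{3 v}{5}$ ($O{\left(a,v \right)} = 3 \frac{v}{-5} = 3 v \left(- \frac{1}{5}\right) = 3 \left(- \frac{v}{5}\right) = - \frac{3 v}{5}$)
$B{\left(Q,M \right)} = - \frac{3 M^{2}}{5}$ ($B{\left(Q,M \right)} = - \frac{3 M}{5} M = - \frac{3 M^{2}}{5}$)
$1499 \cdot 807 + B{\left(s{\left(1,-4 \right)},18 \right)} = 1499 \cdot 807 - \frac{3 \cdot 18^{2}}{5} = 1209693 - \frac{972}{5} = \frac{6047493}{5}$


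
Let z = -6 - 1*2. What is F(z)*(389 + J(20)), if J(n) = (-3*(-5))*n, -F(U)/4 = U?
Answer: 22048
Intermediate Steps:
z = -8 (z = -6 - 2 = -8)
F(U) = -4*U
J(n) = 15*n
F(z)*(389 + J(20)) = (-4*(-8))*(389 + 15*20) = 32*(389 + 300) = 32*689 = 22048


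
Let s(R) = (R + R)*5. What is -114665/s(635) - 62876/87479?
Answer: -2086008427/111098330 ≈ -18.776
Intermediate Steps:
s(R) = 10*R (s(R) = (2*R)*5 = 10*R)
-114665/s(635) - 62876/87479 = -114665/(10*635) - 62876/87479 = -114665/6350 - 62876*1/87479 = -114665*1/6350 - 62876/87479 = -22933/1270 - 62876/87479 = -2086008427/111098330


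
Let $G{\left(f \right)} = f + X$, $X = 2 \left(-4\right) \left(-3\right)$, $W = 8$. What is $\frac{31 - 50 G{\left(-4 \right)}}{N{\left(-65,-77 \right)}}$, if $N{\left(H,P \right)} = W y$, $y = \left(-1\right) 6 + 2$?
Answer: $\frac{969}{32} \approx 30.281$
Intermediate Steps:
$X = 24$ ($X = \left(-8\right) \left(-3\right) = 24$)
$G{\left(f \right)} = 24 + f$ ($G{\left(f \right)} = f + 24 = 24 + f$)
$y = -4$ ($y = -6 + 2 = -4$)
$N{\left(H,P \right)} = -32$ ($N{\left(H,P \right)} = 8 \left(-4\right) = -32$)
$\frac{31 - 50 G{\left(-4 \right)}}{N{\left(-65,-77 \right)}} = \frac{31 - 50 \left(24 - 4\right)}{-32} = \left(31 - 1000\right) \left(- \frac{1}{32}\right) = \left(-969\right) \left(- \frac{1}{32}\right) = \frac{969}{32}$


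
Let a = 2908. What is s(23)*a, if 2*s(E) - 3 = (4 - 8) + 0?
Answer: -1454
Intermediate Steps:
s(E) = -½ (s(E) = 3/2 + ((4 - 8) + 0)/2 = 3/2 + (-4 + 0)/2 = 3/2 + (½)*(-4) = 3/2 - 2 = -½)
s(23)*a = -½*2908 = -1454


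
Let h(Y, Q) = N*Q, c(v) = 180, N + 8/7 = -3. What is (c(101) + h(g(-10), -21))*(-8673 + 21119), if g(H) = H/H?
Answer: 3323082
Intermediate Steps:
N = -29/7 (N = -8/7 - 3 = -29/7 ≈ -4.1429)
g(H) = 1
h(Y, Q) = -29*Q/7
(c(101) + h(g(-10), -21))*(-8673 + 21119) = (180 - 29/7*(-21))*(-8673 + 21119) = (180 + 87)*12446 = 267*12446 = 3323082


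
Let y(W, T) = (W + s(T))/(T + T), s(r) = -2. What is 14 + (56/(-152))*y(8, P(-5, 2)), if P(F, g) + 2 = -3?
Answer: 1351/95 ≈ 14.221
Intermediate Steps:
P(F, g) = -5 (P(F, g) = -2 - 3 = -5)
y(W, T) = (-2 + W)/(2*T) (y(W, T) = (W - 2)/(T + T) = (-2 + W)/((2*T)) = (-2 + W)*(1/(2*T)) = (-2 + W)/(2*T))
14 + (56/(-152))*y(8, P(-5, 2)) = 14 + (56/(-152))*((1/2)*(-2 + 8)/(-5)) = 14 + (56*(-1/152))*((1/2)*(-1/5)*6) = 14 - 7/19*(-3/5) = 14 + 21/95 = 1351/95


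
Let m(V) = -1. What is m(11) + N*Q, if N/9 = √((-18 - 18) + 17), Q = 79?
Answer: -1 + 711*I*√19 ≈ -1.0 + 3099.2*I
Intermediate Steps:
N = 9*I*√19 (N = 9*√((-18 - 18) + 17) = 9*√(-36 + 17) = 9*√(-19) = 9*(I*√19) = 9*I*√19 ≈ 39.23*I)
m(11) + N*Q = -1 + (9*I*√19)*79 = -1 + 711*I*√19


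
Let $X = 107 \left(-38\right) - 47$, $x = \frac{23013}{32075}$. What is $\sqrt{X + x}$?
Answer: $\frac{3 i \sqrt{18803286194}}{6415} \approx 64.127 i$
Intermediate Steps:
$x = \frac{23013}{32075}$ ($x = 23013 \cdot \frac{1}{32075} = \frac{23013}{32075} \approx 0.71747$)
$X = -4113$ ($X = -4066 - 47 = -4113$)
$\sqrt{X + x} = \sqrt{-4113 + \frac{23013}{32075}} = \sqrt{- \frac{131901462}{32075}} = \frac{3 i \sqrt{18803286194}}{6415}$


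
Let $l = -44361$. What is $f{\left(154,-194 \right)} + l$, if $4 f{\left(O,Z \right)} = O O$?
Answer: $-38432$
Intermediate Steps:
$f{\left(O,Z \right)} = \frac{O^{2}}{4}$ ($f{\left(O,Z \right)} = \frac{O O}{4} = \frac{O^{2}}{4}$)
$f{\left(154,-194 \right)} + l = \frac{154^{2}}{4} - 44361 = \frac{1}{4} \cdot 23716 - 44361 = 5929 - 44361 = -38432$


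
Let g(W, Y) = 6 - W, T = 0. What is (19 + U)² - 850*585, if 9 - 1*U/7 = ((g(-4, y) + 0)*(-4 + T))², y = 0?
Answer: 123112674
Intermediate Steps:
U = -11137 (U = 63 - 7*(-4 + 0)²*((6 - 1*(-4)) + 0)² = 63 - 7*16*((6 + 4) + 0)² = 63 - 7*16*(10 + 0)² = 63 - 7*(10*(-4))² = 63 - 7*(-40)² = 63 - 7*1600 = 63 - 11200 = -11137)
(19 + U)² - 850*585 = (19 - 11137)² - 850*585 = (-11118)² - 497250 = 123609924 - 497250 = 123112674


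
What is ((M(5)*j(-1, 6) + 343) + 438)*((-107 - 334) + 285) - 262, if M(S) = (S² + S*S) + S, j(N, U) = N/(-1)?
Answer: -130678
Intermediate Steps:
j(N, U) = -N (j(N, U) = N*(-1) = -N)
M(S) = S + 2*S² (M(S) = (S² + S²) + S = 2*S² + S = S + 2*S²)
((M(5)*j(-1, 6) + 343) + 438)*((-107 - 334) + 285) - 262 = (((5*(1 + 2*5))*(-1*(-1)) + 343) + 438)*((-107 - 334) + 285) - 262 = (((5*(1 + 10))*1 + 343) + 438)*(-441 + 285) - 262 = (((5*11)*1 + 343) + 438)*(-156) - 262 = ((55*1 + 343) + 438)*(-156) - 262 = ((55 + 343) + 438)*(-156) - 262 = (398 + 438)*(-156) - 262 = 836*(-156) - 262 = -130416 - 262 = -130678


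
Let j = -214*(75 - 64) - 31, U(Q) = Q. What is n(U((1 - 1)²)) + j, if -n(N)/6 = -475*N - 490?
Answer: 555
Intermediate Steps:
n(N) = 2940 + 2850*N (n(N) = -6*(-475*N - 490) = -6*(-490 - 475*N) = 2940 + 2850*N)
j = -2385 (j = -214*11 - 31 = -2354 - 31 = -2385)
n(U((1 - 1)²)) + j = (2940 + 2850*(1 - 1)²) - 2385 = (2940 + 2850*0²) - 2385 = (2940 + 2850*0) - 2385 = (2940 + 0) - 2385 = 2940 - 2385 = 555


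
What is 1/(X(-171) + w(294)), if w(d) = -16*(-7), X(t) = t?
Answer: -1/59 ≈ -0.016949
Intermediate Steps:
w(d) = 112
1/(X(-171) + w(294)) = 1/(-171 + 112) = 1/(-59) = -1/59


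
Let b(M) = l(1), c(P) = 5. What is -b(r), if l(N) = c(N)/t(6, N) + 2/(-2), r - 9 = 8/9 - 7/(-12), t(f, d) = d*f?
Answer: 1/6 ≈ 0.16667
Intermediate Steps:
r = 377/36 (r = 9 + (8/9 - 7/(-12)) = 9 + (8*(1/9) - 7*(-1/12)) = 9 + (8/9 + 7/12) = 9 + 53/36 = 377/36 ≈ 10.472)
l(N) = -1 + 5/(6*N) (l(N) = 5/((N*6)) + 2/(-2) = 5/((6*N)) + 2*(-1/2) = 5*(1/(6*N)) - 1 = 5/(6*N) - 1 = -1 + 5/(6*N))
b(M) = -1/6 (b(M) = (5/6 - 1*1)/1 = 1*(5/6 - 1) = 1*(-1/6) = -1/6)
-b(r) = -1*(-1/6) = 1/6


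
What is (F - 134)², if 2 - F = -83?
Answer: 2401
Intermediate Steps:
F = 85 (F = 2 - 1*(-83) = 2 + 83 = 85)
(F - 134)² = (85 - 134)² = (-49)² = 2401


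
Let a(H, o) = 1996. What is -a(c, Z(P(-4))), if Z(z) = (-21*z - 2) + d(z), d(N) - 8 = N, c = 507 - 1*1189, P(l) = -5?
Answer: -1996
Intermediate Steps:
c = -682 (c = 507 - 1189 = -682)
d(N) = 8 + N
Z(z) = 6 - 20*z (Z(z) = (-21*z - 2) + (8 + z) = (-2 - 21*z) + (8 + z) = 6 - 20*z)
-a(c, Z(P(-4))) = -1*1996 = -1996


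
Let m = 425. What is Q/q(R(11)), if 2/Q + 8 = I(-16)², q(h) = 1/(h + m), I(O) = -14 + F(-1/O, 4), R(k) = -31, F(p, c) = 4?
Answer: 197/23 ≈ 8.5652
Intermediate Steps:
I(O) = -10 (I(O) = -14 + 4 = -10)
q(h) = 1/(425 + h) (q(h) = 1/(h + 425) = 1/(425 + h))
Q = 1/46 (Q = 2/(-8 + (-10)²) = 2/(-8 + 100) = 2/92 = 2*(1/92) = 1/46 ≈ 0.021739)
Q/q(R(11)) = 1/(46*(1/(425 - 31))) = 1/(46*(1/394)) = (1/46)*394 = 197/23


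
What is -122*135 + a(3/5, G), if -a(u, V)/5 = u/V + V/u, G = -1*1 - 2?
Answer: -16444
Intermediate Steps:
G = -3 (G = -1 - 2 = -3)
a(u, V) = -5*V/u - 5*u/V (a(u, V) = -5*(u/V + V/u) = -5*(V/u + u/V) = -5*V/u - 5*u/V)
-122*135 + a(3/5, G) = -122*135 + (-5*(-3)/3/5 - 5*3/5/(-3)) = -16470 + (-5*(-3)/3*(⅕) - 5*3*(⅕)*(-⅓)) = -16470 + (-5*(-3)/⅗ - 5*⅗*(-⅓)) = -16470 + (-5*(-3)*5/3 + 1) = -16470 + (25 + 1) = -16470 + 26 = -16444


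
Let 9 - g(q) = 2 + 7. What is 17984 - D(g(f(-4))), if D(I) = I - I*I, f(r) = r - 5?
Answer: 17984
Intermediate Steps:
f(r) = -5 + r
g(q) = 0 (g(q) = 9 - (2 + 7) = 9 - 1*9 = 9 - 9 = 0)
D(I) = I - I**2
17984 - D(g(f(-4))) = 17984 - 0*(1 - 1*0) = 17984 - 0*(1 + 0) = 17984 - 0 = 17984 - 1*0 = 17984 + 0 = 17984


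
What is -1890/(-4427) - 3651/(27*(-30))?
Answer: 5897959/1195290 ≈ 4.9343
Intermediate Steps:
-1890/(-4427) - 3651/(27*(-30)) = -1890*(-1/4427) - 3651/(-810) = 1890/4427 - 3651*(-1/810) = 1890/4427 + 1217/270 = 5897959/1195290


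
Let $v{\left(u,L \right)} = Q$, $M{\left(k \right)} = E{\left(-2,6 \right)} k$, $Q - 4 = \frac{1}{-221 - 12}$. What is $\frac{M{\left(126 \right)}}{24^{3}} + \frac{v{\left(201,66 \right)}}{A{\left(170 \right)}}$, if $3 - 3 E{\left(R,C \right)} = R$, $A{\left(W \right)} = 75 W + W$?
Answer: $\frac{707287}{45630720} \approx 0.0155$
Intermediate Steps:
$A{\left(W \right)} = 76 W$
$E{\left(R,C \right)} = 1 - \frac{R}{3}$
$Q = \frac{931}{233}$ ($Q = 4 + \frac{1}{-221 - 12} = 4 + \frac{1}{-233} = 4 - \frac{1}{233} = \frac{931}{233} \approx 3.9957$)
$M{\left(k \right)} = \frac{5 k}{3}$ ($M{\left(k \right)} = \left(1 - - \frac{2}{3}\right) k = \left(1 + \frac{2}{3}\right) k = \frac{5 k}{3}$)
$v{\left(u,L \right)} = \frac{931}{233}$
$\frac{M{\left(126 \right)}}{24^{3}} + \frac{v{\left(201,66 \right)}}{A{\left(170 \right)}} = \frac{\frac{5}{3} \cdot 126}{24^{3}} + \frac{931}{233 \cdot 76 \cdot 170} = \frac{210}{13824} + \frac{931}{233 \cdot 12920} = 210 \cdot \frac{1}{13824} + \frac{931}{233} \cdot \frac{1}{12920} = \frac{35}{2304} + \frac{49}{158440} = \frac{707287}{45630720}$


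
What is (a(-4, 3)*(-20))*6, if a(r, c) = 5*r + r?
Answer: 2880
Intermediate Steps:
a(r, c) = 6*r
(a(-4, 3)*(-20))*6 = ((6*(-4))*(-20))*6 = -24*(-20)*6 = 480*6 = 2880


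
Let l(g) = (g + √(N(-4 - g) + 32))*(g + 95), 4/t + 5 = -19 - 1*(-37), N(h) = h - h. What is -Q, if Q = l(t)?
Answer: -4956/169 - 4956*√2/13 ≈ -568.47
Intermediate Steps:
N(h) = 0
t = 4/13 (t = 4/(-5 + (-19 - 1*(-37))) = 4/(-5 + (-19 + 37)) = 4/(-5 + 18) = 4/13 ≈ 0.30769)
l(g) = (95 + g)*(g + 4*√2) (l(g) = (g + √(0 + 32))*(g + 95) = (g + √32)*(95 + g) = (g + 4*√2)*(95 + g) = (95 + g)*(g + 4*√2))
Q = 4956/169 + 4956*√2/13 (Q = (4/13)² + 95*(4/13) + 380*√2 + 4*(4/13)*√2 = 16/169 + 380/13 + 380*√2 + 16*√2/13 = 4956/169 + 4956*√2/13 ≈ 568.47)
-Q = -(4956/169 + 4956*√2/13) = -4956/169 - 4956*√2/13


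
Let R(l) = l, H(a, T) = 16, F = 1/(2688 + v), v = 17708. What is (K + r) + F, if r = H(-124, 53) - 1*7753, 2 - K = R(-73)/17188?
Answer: -169476873074/21910403 ≈ -7735.0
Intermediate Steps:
F = 1/20396 (F = 1/(2688 + 17708) = 1/20396 ≈ 4.9029e-5)
K = 34449/17188 (K = 2 - (-73)/17188 = 2 - 1*(-73/17188) = 2 + 73/17188 = 34449/17188 ≈ 2.0042)
r = -7737 (r = 16 - 1*7753 = 16 - 7753 = -7737)
(K + r) + F = (34449/17188 - 7737) + 1/20396 = -132949107/17188 + 1/20396 = -169476873074/21910403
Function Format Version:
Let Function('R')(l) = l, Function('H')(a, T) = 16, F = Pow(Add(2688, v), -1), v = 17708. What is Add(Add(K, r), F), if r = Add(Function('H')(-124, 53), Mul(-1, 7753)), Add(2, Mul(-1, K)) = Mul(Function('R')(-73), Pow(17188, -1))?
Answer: Rational(-169476873074, 21910403) ≈ -7735.0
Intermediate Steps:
F = Rational(1, 20396) (F = Pow(Add(2688, 17708), -1) = Pow(20396, -1) = Rational(1, 20396) ≈ 4.9029e-5)
K = Rational(34449, 17188) (K = Add(2, Mul(-1, Mul(-73, Pow(17188, -1)))) = Add(2, Mul(-1, Mul(-73, Rational(1, 17188)))) = Add(2, Mul(-1, Rational(-73, 17188))) = Add(2, Rational(73, 17188)) = Rational(34449, 17188) ≈ 2.0042)
r = -7737 (r = Add(16, Mul(-1, 7753)) = Add(16, -7753) = -7737)
Add(Add(K, r), F) = Add(Add(Rational(34449, 17188), -7737), Rational(1, 20396)) = Add(Rational(-132949107, 17188), Rational(1, 20396)) = Rational(-169476873074, 21910403)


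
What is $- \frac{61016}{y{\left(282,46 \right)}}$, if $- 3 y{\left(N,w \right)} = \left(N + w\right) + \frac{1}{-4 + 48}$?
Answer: $\frac{2684704}{4811} \approx 558.03$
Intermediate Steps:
$y{\left(N,w \right)} = - \frac{1}{132} - \frac{N}{3} - \frac{w}{3}$ ($y{\left(N,w \right)} = - \frac{\left(N + w\right) + \frac{1}{-4 + 48}}{3} = - \frac{\left(N + w\right) + \frac{1}{44}}{3} = - \frac{\frac{1}{44} + N + w}{3} = - \frac{1}{132} - \frac{N}{3} - \frac{w}{3}$)
$- \frac{61016}{y{\left(282,46 \right)}} = - \frac{61016}{- \frac{1}{132} - 94 - \frac{46}{3}} = - \frac{61016}{- \frac{4811}{44}} = \left(-61016\right) \left(- \frac{44}{4811}\right) = \frac{2684704}{4811}$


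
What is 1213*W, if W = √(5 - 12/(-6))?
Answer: 1213*√7 ≈ 3209.3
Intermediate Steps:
W = √7 (W = √(5 - 12*(-⅙)) = √(5 + 2) = √7 ≈ 2.6458)
1213*W = 1213*√7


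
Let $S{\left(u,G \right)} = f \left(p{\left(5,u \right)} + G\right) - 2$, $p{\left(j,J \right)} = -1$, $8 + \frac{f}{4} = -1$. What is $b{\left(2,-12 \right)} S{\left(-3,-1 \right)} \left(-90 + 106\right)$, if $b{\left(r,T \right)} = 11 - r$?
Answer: $10080$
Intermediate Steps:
$f = -36$ ($f = -32 + 4 \left(-1\right) = -32 - 4 = -36$)
$S{\left(u,G \right)} = 34 - 36 G$ ($S{\left(u,G \right)} = - 36 \left(-1 + G\right) - 2 = \left(36 - 36 G\right) - 2 = 34 - 36 G$)
$b{\left(2,-12 \right)} S{\left(-3,-1 \right)} \left(-90 + 106\right) = \left(11 - 2\right) \left(34 - -36\right) \left(-90 + 106\right) = \left(11 - 2\right) \left(34 + 36\right) 16 = 9 \cdot 70 \cdot 16 = 630 \cdot 16 = 10080$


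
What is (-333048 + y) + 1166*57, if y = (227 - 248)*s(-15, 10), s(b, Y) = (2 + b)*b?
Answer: -270681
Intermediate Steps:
s(b, Y) = b*(2 + b)
y = -4095 (y = (227 - 248)*(-15*(2 - 15)) = -(-315)*(-13) = -21*195 = -4095)
(-333048 + y) + 1166*57 = (-333048 - 4095) + 1166*57 = -337143 + 66462 = -270681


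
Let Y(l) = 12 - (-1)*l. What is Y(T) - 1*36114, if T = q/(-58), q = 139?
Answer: -2094055/58 ≈ -36104.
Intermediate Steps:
T = -139/58 (T = 139/(-58) = 139*(-1/58) = -139/58 ≈ -2.3966)
Y(l) = 12 + l
Y(T) - 1*36114 = (12 - 139/58) - 1*36114 = 557/58 - 36114 = -2094055/58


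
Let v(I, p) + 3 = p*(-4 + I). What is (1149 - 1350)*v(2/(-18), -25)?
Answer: -60166/3 ≈ -20055.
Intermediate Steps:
v(I, p) = -3 + p*(-4 + I)
(1149 - 1350)*v(2/(-18), -25) = (1149 - 1350)*(-3 - 4*(-25) + (2/(-18))*(-25)) = -201*(-3 + 100 + (2*(-1/18))*(-25)) = -201*(-3 + 100 - 1/9*(-25)) = -201*(-3 + 100 + 25/9) = -201*898/9 = -60166/3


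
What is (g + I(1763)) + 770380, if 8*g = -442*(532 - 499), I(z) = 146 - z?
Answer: 3067759/4 ≈ 7.6694e+5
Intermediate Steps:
g = -7293/4 (g = (-442*(532 - 499))/8 = (-442*33)/8 = (1/8)*(-14586) = -7293/4 ≈ -1823.3)
(g + I(1763)) + 770380 = (-7293/4 + (146 - 1*1763)) + 770380 = (-7293/4 + (146 - 1763)) + 770380 = (-7293/4 - 1617) + 770380 = -13761/4 + 770380 = 3067759/4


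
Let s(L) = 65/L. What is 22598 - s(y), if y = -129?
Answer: 2915207/129 ≈ 22599.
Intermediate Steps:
22598 - s(y) = 22598 - 65/(-129) = 22598 - 65*(-1)/129 = 22598 - 1*(-65/129) = 22598 + 65/129 = 2915207/129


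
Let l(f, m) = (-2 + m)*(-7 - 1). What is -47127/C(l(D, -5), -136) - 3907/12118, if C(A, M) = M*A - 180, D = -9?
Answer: 270313007/47235964 ≈ 5.7226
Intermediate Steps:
l(f, m) = 16 - 8*m (l(f, m) = (-2 + m)*(-8) = 16 - 8*m)
C(A, M) = -180 + A*M (C(A, M) = A*M - 180 = -180 + A*M)
-47127/C(l(D, -5), -136) - 3907/12118 = -47127/(-180 + (16 - 8*(-5))*(-136)) - 3907/12118 = -47127/(-180 + (16 + 40)*(-136)) - 3907*1/12118 = -47127/(-180 + 56*(-136)) - 3907/12118 = -47127/(-180 - 7616) - 3907/12118 = -47127/(-7796) - 3907/12118 = -47127*(-1/7796) - 3907/12118 = 47127/7796 - 3907/12118 = 270313007/47235964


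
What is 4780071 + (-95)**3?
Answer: 3922696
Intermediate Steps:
4780071 + (-95)**3 = 4780071 - 857375 = 3922696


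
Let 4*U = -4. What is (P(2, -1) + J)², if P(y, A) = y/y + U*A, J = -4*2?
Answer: 36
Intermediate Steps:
U = -1 (U = (¼)*(-4) = -1)
J = -8
P(y, A) = 1 - A (P(y, A) = y/y - A = 1 - A)
(P(2, -1) + J)² = ((1 - 1*(-1)) - 8)² = ((1 + 1) - 8)² = (2 - 8)² = (-6)² = 36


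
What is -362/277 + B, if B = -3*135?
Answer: -112547/277 ≈ -406.31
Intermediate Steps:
B = -405
-362/277 + B = -362/277 - 405 = -112547/277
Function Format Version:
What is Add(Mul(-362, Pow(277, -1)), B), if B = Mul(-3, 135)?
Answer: Rational(-112547, 277) ≈ -406.31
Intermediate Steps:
B = -405
Add(Mul(-362, Pow(277, -1)), B) = Add(Mul(-362, Pow(277, -1)), -405) = Add(Mul(-362, Rational(1, 277)), -405) = Add(Rational(-362, 277), -405) = Rational(-112547, 277)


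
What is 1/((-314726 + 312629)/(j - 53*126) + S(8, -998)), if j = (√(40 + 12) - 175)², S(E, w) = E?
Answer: 100140669/792276245 + 6524*√13/158455249 ≈ 0.12654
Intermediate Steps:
j = (-175 + 2*√13)² (j = (√52 - 175)² = (2*√13 - 175)² = (-175 + 2*√13)² ≈ 28153.)
1/((-314726 + 312629)/(j - 53*126) + S(8, -998)) = 1/((-314726 + 312629)/((30677 - 700*√13) - 53*126) + 8) = 1/(-2097/((30677 - 700*√13) - 6678) + 8) = 1/(-2097/(23999 - 700*√13) + 8) = 1/(8 - 2097/(23999 - 700*√13))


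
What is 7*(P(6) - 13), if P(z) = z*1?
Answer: -49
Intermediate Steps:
P(z) = z
7*(P(6) - 13) = 7*(6 - 13) = 7*(-7) = -49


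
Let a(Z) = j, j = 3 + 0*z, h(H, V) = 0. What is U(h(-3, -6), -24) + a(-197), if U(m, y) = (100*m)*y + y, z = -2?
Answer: -21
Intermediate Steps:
j = 3 (j = 3 + 0*(-2) = 3 + 0 = 3)
a(Z) = 3
U(m, y) = y + 100*m*y (U(m, y) = 100*m*y + y = y + 100*m*y)
U(h(-3, -6), -24) + a(-197) = -24*(1 + 100*0) + 3 = -24*(1 + 0) + 3 = -24*1 + 3 = -24 + 3 = -21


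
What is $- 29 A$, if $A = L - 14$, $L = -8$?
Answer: $638$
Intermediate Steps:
$A = -22$ ($A = -8 - 14 = -22$)
$- 29 A = \left(-29\right) \left(-22\right) = 638$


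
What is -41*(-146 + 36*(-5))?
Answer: 13366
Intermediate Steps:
-41*(-146 + 36*(-5)) = -41*(-146 - 180) = -41*(-326) = 13366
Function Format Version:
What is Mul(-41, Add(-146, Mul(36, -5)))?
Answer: 13366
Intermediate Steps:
Mul(-41, Add(-146, Mul(36, -5))) = Mul(-41, Add(-146, -180)) = Mul(-41, -326) = 13366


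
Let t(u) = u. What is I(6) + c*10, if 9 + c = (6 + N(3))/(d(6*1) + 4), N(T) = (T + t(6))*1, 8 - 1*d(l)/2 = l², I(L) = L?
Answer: -2259/26 ≈ -86.885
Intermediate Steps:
d(l) = 16 - 2*l²
N(T) = 6 + T (N(T) = (T + 6)*1 = (6 + T)*1 = 6 + T)
c = -483/52 (c = -9 + (6 + (6 + 3))/((16 - 2*(6*1)²) + 4) = -9 + (6 + 9)/((16 - 2*6²) + 4) = -9 + 15/((16 - 2*36) + 4) = -9 + 15/((16 - 72) + 4) = -9 + 15/(-56 + 4) = -9 + 15/(-52) = -9 + 15*(-1/52) = -9 - 15/52 = -483/52 ≈ -9.2885)
I(6) + c*10 = 6 - 483/52*10 = 6 - 2415/26 = -2259/26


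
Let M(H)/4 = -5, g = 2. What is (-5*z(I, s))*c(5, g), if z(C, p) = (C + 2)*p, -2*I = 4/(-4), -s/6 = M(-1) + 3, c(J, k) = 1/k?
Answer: -1275/2 ≈ -637.50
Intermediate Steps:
M(H) = -20 (M(H) = 4*(-5) = -20)
s = 102 (s = -6*(-20 + 3) = -6*(-17) = 102)
I = ½ (I = -2/(-4) = -2*(-1)/4 = -½*(-1) = ½ ≈ 0.50000)
z(C, p) = p*(2 + C) (z(C, p) = (2 + C)*p = p*(2 + C))
(-5*z(I, s))*c(5, g) = -510*(2 + ½)/2 = -510*5/2*(½) = -5*255*(½) = -1275*½ = -1275/2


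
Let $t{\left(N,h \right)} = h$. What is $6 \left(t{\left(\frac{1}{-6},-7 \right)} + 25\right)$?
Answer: $108$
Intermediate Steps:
$6 \left(t{\left(\frac{1}{-6},-7 \right)} + 25\right) = 6 \left(-7 + 25\right) = 6 \cdot 18 = 108$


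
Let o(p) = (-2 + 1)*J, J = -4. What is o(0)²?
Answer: 16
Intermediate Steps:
o(p) = 4 (o(p) = (-2 + 1)*(-4) = -1*(-4) = 4)
o(0)² = 4² = 16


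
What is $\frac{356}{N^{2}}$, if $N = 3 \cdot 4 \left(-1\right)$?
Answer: $\frac{89}{36} \approx 2.4722$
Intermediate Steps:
$N = -12$ ($N = 12 \left(-1\right) = -12$)
$\frac{356}{N^{2}} = \frac{356}{\left(-12\right)^{2}} = \frac{356}{144} = 356 \cdot \frac{1}{144} = \frac{89}{36}$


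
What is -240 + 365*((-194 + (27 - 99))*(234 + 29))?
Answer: -25534910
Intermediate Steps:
-240 + 365*((-194 + (27 - 99))*(234 + 29)) = -240 + 365*((-194 - 72)*263) = -240 + 365*(-266*263) = -240 + 365*(-69958) = -240 - 25534670 = -25534910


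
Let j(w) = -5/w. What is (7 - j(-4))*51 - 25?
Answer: 1073/4 ≈ 268.25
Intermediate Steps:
(7 - j(-4))*51 - 25 = (7 - (-5)/(-4))*51 - 25 = (7 - (-5)*(-1)/4)*51 - 25 = (7 - 1*5/4)*51 - 25 = (7 - 5/4)*51 - 25 = (23/4)*51 - 25 = 1173/4 - 25 = 1073/4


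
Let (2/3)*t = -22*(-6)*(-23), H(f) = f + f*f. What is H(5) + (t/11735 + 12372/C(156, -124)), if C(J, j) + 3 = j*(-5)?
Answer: 359590452/7240495 ≈ 49.664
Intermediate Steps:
H(f) = f + f²
C(J, j) = -3 - 5*j (C(J, j) = -3 + j*(-5) = -3 - 5*j)
t = -4554 (t = 3*(-22*(-6)*(-23))/2 = 3*(132*(-23))/2 = (3/2)*(-3036) = -4554)
H(5) + (t/11735 + 12372/C(156, -124)) = 5*(1 + 5) + (-4554/11735 + 12372/(-3 - 5*(-124))) = 5*6 + (-4554*1/11735 + 12372/(-3 + 620)) = 30 + (-4554/11735 + 12372/617) = 30 + 142375602/7240495 = 359590452/7240495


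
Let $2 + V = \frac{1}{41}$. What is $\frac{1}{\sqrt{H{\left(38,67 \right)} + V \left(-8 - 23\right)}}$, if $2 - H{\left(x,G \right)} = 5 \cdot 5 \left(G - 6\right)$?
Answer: $- \frac{i \sqrt{614303}}{29966} \approx - 0.026155 i$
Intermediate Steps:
$V = - \frac{81}{41}$ ($V = -2 + \frac{1}{41} = - \frac{81}{41} \approx -1.9756$)
$H{\left(x,G \right)} = 152 - 25 G$ ($H{\left(x,G \right)} = 2 - 5 \cdot 5 \left(G - 6\right) = 2 - 25 \left(-6 + G\right) = 2 - \left(-150 + 25 G\right) = 152 - 25 G$)
$\frac{1}{\sqrt{H{\left(38,67 \right)} + V \left(-8 - 23\right)}} = \frac{1}{\sqrt{\left(152 - 1675\right) - \frac{81 \left(-8 - 23\right)}{41}}} = \frac{1}{\sqrt{\left(152 - 1675\right) - - \frac{2511}{41}}} = \frac{1}{\sqrt{-1523 + \frac{2511}{41}}} = \frac{1}{\sqrt{- \frac{59932}{41}}} = \frac{1}{\frac{2}{41} i \sqrt{614303}} = - \frac{i \sqrt{614303}}{29966}$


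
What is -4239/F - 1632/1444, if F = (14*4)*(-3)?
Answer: 487245/20216 ≈ 24.102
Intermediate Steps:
F = -168 (F = 56*(-3) = -168)
-4239/F - 1632/1444 = -4239/(-168) - 1632/1444 = -4239*(-1/168) - 1632*1/1444 = 1413/56 - 408/361 = 487245/20216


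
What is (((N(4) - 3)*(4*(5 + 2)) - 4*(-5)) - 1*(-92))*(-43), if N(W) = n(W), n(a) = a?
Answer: -6020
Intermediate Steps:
N(W) = W
(((N(4) - 3)*(4*(5 + 2)) - 4*(-5)) - 1*(-92))*(-43) = (((4 - 3)*(4*(5 + 2)) - 4*(-5)) - 1*(-92))*(-43) = ((1*(4*7) + 20) + 92)*(-43) = ((1*28 + 20) + 92)*(-43) = ((28 + 20) + 92)*(-43) = (48 + 92)*(-43) = 140*(-43) = -6020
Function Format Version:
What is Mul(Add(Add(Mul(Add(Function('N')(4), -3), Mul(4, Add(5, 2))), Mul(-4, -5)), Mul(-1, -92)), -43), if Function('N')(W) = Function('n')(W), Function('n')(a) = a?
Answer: -6020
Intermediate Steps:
Function('N')(W) = W
Mul(Add(Add(Mul(Add(Function('N')(4), -3), Mul(4, Add(5, 2))), Mul(-4, -5)), Mul(-1, -92)), -43) = Mul(Add(Add(Mul(Add(4, -3), Mul(4, Add(5, 2))), Mul(-4, -5)), Mul(-1, -92)), -43) = Mul(Add(Add(Mul(1, Mul(4, 7)), 20), 92), -43) = Mul(Add(Add(Mul(1, 28), 20), 92), -43) = Mul(Add(Add(28, 20), 92), -43) = Mul(Add(48, 92), -43) = Mul(140, -43) = -6020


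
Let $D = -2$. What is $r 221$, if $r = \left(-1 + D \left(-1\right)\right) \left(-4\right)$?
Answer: $-884$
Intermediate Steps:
$r = -4$ ($r = \left(-1 - -2\right) \left(-4\right) = \left(-1 + 2\right) \left(-4\right) = 1 \left(-4\right) = -4$)
$r 221 = \left(-4\right) 221 = -884$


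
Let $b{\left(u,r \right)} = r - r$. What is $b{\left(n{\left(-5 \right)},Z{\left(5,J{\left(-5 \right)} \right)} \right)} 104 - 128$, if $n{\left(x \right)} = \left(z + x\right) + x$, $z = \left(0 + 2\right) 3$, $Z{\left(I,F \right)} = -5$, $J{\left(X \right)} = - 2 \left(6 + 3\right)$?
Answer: $-128$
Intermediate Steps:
$J{\left(X \right)} = -18$ ($J{\left(X \right)} = \left(-2\right) 9 = -18$)
$z = 6$ ($z = 2 \cdot 3 = 6$)
$n{\left(x \right)} = 6 + 2 x$ ($n{\left(x \right)} = \left(6 + x\right) + x = 6 + 2 x$)
$b{\left(u,r \right)} = 0$
$b{\left(n{\left(-5 \right)},Z{\left(5,J{\left(-5 \right)} \right)} \right)} 104 - 128 = 0 \cdot 104 - 128 = 0 - 128 = -128$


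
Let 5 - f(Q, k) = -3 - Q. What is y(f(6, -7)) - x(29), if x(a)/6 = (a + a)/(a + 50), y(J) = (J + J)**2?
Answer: 61588/79 ≈ 779.59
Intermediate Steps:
f(Q, k) = 8 + Q (f(Q, k) = 5 - (-3 - Q) = 5 + (3 + Q) = 8 + Q)
y(J) = 4*J**2 (y(J) = (2*J)**2 = 4*J**2)
x(a) = 12*a/(50 + a) (x(a) = 6*((a + a)/(a + 50)) = 6*((2*a)/(50 + a)) = 6*(2*a/(50 + a)) = 12*a/(50 + a))
y(f(6, -7)) - x(29) = 4*(8 + 6)**2 - 12*29/(50 + 29) = 4*14**2 - 12*29/79 = 4*196 - 12*29/79 = 784 - 1*348/79 = 784 - 348/79 = 61588/79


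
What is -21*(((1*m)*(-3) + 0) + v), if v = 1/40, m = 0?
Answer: -21/40 ≈ -0.52500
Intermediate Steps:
v = 1/40 ≈ 0.025000
-21*(((1*m)*(-3) + 0) + v) = -21*(((1*0)*(-3) + 0) + 1/40) = -21*((0*(-3) + 0) + 1/40) = -21*((0 + 0) + 1/40) = -21*(0 + 1/40) = -21*1/40 = -21/40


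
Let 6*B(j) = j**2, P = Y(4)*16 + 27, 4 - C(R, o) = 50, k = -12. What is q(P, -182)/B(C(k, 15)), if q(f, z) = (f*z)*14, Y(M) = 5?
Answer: -408954/529 ≈ -773.07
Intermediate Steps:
C(R, o) = -46 (C(R, o) = 4 - 1*50 = 4 - 50 = -46)
P = 107 (P = 5*16 + 27 = 80 + 27 = 107)
q(f, z) = 14*f*z
B(j) = j**2/6
q(P, -182)/B(C(k, 15)) = (14*107*(-182))/(((1/6)*(-46)**2)) = -272636/((1/6)*2116) = -272636/1058/3 = -272636*3/1058 = -408954/529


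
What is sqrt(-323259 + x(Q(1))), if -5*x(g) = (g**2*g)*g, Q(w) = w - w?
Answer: I*sqrt(323259) ≈ 568.56*I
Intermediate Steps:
Q(w) = 0
x(g) = -g**4/5 (x(g) = -g**2*g*g/5 = -g**3*g/5 = -g**4/5)
sqrt(-323259 + x(Q(1))) = sqrt(-323259 - 1/5*0**4) = sqrt(-323259 - 1/5*0) = sqrt(-323259 + 0) = sqrt(-323259) = I*sqrt(323259)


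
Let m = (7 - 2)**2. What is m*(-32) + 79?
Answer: -721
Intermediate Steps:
m = 25 (m = 5**2 = 25)
m*(-32) + 79 = 25*(-32) + 79 = -800 + 79 = -721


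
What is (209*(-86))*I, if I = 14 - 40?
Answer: 467324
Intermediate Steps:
I = -26
(209*(-86))*I = (209*(-86))*(-26) = -17974*(-26) = 467324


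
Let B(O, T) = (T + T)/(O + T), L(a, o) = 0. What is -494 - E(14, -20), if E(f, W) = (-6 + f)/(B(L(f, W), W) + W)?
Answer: -4442/9 ≈ -493.56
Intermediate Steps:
B(O, T) = 2*T/(O + T) (B(O, T) = (2*T)/(O + T) = 2*T/(O + T))
E(f, W) = (-6 + f)/(2 + W) (E(f, W) = (-6 + f)/(2*W/(0 + W) + W) = (-6 + f)/(2*W/W + W) = (-6 + f)/(2 + W))
-494 - E(14, -20) = -494 - (-6 + 14)/(2 - 20) = -494 - 8/(-18) = -494 - (-1)*8/18 = -494 - 1*(-4/9) = -494 + 4/9 = -4442/9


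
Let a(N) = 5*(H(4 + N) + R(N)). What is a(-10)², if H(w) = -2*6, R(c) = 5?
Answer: 1225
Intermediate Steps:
H(w) = -12
a(N) = -35 (a(N) = 5*(-12 + 5) = 5*(-7) = -35)
a(-10)² = (-35)² = 1225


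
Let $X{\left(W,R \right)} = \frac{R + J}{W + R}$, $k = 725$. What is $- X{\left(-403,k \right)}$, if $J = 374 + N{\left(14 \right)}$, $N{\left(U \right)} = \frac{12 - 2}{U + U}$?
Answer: $- \frac{15391}{4508} \approx -3.4142$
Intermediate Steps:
$N{\left(U \right)} = \frac{5}{U}$ ($N{\left(U \right)} = \frac{10}{2 U} = 10 \frac{1}{2 U} = \frac{5}{U}$)
$J = \frac{5241}{14}$ ($J = 374 + \frac{5}{14} = \frac{5241}{14} \approx 374.36$)
$X{\left(W,R \right)} = \frac{\frac{5241}{14} + R}{R + W}$ ($X{\left(W,R \right)} = \frac{R + \frac{5241}{14}}{W + R} = \frac{\frac{5241}{14} + R}{R + W}$)
$- X{\left(-403,k \right)} = - \frac{\frac{5241}{14} + 725}{725 - 403} = - \frac{15391}{322 \cdot 14} = \left(-1\right) \frac{15391}{4508} = - \frac{15391}{4508}$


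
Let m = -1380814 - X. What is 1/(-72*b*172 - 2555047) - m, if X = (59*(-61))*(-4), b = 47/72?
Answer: 3576106002509/2563131 ≈ 1.3952e+6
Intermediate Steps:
b = 47/72 (b = 47*(1/72) = 47/72 ≈ 0.65278)
X = 14396 (X = -3599*(-4) = 14396)
m = -1395210 (m = -1380814 - 1*14396 = -1380814 - 14396 = -1395210)
1/(-72*b*172 - 2555047) - m = 1/(-72*47/72*172 - 2555047) - 1*(-1395210) = 1/(-47*172 - 2555047) + 1395210 = 1/(-8084 - 2555047) + 1395210 = 1/(-2563131) + 1395210 = -1/2563131 + 1395210 = 3576106002509/2563131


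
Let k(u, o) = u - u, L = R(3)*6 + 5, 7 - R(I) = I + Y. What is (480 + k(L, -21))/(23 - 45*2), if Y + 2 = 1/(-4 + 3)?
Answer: -480/67 ≈ -7.1642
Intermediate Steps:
Y = -3 (Y = -2 + 1/(-4 + 3) = -2 + 1/(-1) = -2 - 1 = -3)
R(I) = 10 - I (R(I) = 7 - (I - 3) = 7 - (-3 + I) = 7 + (3 - I) = 10 - I)
L = 47 (L = (10 - 1*3)*6 + 5 = (10 - 3)*6 + 5 = 7*6 + 5 = 42 + 5 = 47)
k(u, o) = 0
(480 + k(L, -21))/(23 - 45*2) = (480 + 0)/(23 - 45*2) = 480/(23 - 90) = 480/(-67) = 480*(-1/67) = -480/67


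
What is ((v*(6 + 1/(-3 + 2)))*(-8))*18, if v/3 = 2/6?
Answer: -720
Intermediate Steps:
v = 1 (v = 3*(2/6) = 3*(2*(⅙)) = 3*(⅓) = 1)
((v*(6 + 1/(-3 + 2)))*(-8))*18 = ((1*(6 + 1/(-3 + 2)))*(-8))*18 = ((1*(6 + 1/(-1)))*(-8))*18 = ((1*(6 - 1))*(-8))*18 = ((1*5)*(-8))*18 = (5*(-8))*18 = -40*18 = -720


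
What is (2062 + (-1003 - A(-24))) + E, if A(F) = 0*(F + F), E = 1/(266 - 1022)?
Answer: 800603/756 ≈ 1059.0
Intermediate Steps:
E = -1/756 (E = 1/(-756) = -1/756 ≈ -0.0013228)
A(F) = 0 (A(F) = 0*(2*F) = 0)
(2062 + (-1003 - A(-24))) + E = (2062 + (-1003 - 1*0)) - 1/756 = (2062 + (-1003 + 0)) - 1/756 = (2062 - 1003) - 1/756 = 1059 - 1/756 = 800603/756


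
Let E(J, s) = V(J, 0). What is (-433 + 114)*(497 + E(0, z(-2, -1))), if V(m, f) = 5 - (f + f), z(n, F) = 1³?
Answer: -160138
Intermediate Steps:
z(n, F) = 1
V(m, f) = 5 - 2*f
E(J, s) = 5 (E(J, s) = 5 - 2*0 = 5 + 0 = 5)
(-433 + 114)*(497 + E(0, z(-2, -1))) = (-433 + 114)*(497 + 5) = -319*502 = -160138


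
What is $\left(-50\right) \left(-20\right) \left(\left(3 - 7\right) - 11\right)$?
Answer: $-15000$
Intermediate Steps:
$\left(-50\right) \left(-20\right) \left(\left(3 - 7\right) - 11\right) = 1000 \left(-4 - 11\right) = 1000 \left(-15\right) = -15000$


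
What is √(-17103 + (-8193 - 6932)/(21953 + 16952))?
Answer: 2*I*√258876725627/7781 ≈ 130.78*I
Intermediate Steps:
√(-17103 + (-8193 - 6932)/(21953 + 16952)) = √(-17103 - 15125/38905) = √(-17103 - 15125*1/38905) = √(-17103 - 3025/7781) = √(-133081468/7781) = 2*I*√258876725627/7781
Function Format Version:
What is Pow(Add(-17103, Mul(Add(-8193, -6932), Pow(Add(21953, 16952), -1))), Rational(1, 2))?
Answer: Mul(Rational(2, 7781), I, Pow(258876725627, Rational(1, 2))) ≈ Mul(130.78, I)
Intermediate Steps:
Pow(Add(-17103, Mul(Add(-8193, -6932), Pow(Add(21953, 16952), -1))), Rational(1, 2)) = Pow(Add(-17103, Mul(-15125, Pow(38905, -1))), Rational(1, 2)) = Pow(Add(-17103, Mul(-15125, Rational(1, 38905))), Rational(1, 2)) = Pow(Add(-17103, Rational(-3025, 7781)), Rational(1, 2)) = Pow(Rational(-133081468, 7781), Rational(1, 2)) = Mul(Rational(2, 7781), I, Pow(258876725627, Rational(1, 2)))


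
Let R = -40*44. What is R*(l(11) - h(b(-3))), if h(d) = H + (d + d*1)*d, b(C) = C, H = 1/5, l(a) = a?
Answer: 12672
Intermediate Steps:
H = ⅕ ≈ 0.20000
h(d) = ⅕ + 2*d² (h(d) = ⅕ + (d + d*1)*d = ⅕ + (d + d)*d = ⅕ + (2*d)*d = ⅕ + 2*d²)
R = -1760
R*(l(11) - h(b(-3))) = -1760*(11 - (⅕ + 2*(-3)²)) = -1760*(11 - (⅕ + 2*9)) = -1760*(11 - (⅕ + 18)) = -1760*(11 - 1*91/5) = -1760*(11 - 91/5) = -1760*(-36/5) = 12672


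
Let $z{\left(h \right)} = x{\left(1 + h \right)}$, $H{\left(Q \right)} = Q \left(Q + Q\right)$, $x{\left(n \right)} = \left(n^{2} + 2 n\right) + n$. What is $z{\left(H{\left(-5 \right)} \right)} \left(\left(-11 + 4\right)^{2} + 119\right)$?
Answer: $462672$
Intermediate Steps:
$x{\left(n \right)} = n^{2} + 3 n$
$H{\left(Q \right)} = 2 Q^{2}$ ($H{\left(Q \right)} = Q 2 Q = 2 Q^{2}$)
$z{\left(h \right)} = \left(1 + h\right) \left(4 + h\right)$ ($z{\left(h \right)} = \left(1 + h\right) \left(3 + \left(1 + h\right)\right) = \left(1 + h\right) \left(4 + h\right)$)
$z{\left(H{\left(-5 \right)} \right)} \left(\left(-11 + 4\right)^{2} + 119\right) = \left(1 + 2 \left(-5\right)^{2}\right) \left(4 + 2 \left(-5\right)^{2}\right) \left(\left(-11 + 4\right)^{2} + 119\right) = \left(1 + 2 \cdot 25\right) \left(4 + 2 \cdot 25\right) \left(\left(-7\right)^{2} + 119\right) = \left(1 + 50\right) \left(4 + 50\right) \left(49 + 119\right) = 51 \cdot 54 \cdot 168 = 2754 \cdot 168 = 462672$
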